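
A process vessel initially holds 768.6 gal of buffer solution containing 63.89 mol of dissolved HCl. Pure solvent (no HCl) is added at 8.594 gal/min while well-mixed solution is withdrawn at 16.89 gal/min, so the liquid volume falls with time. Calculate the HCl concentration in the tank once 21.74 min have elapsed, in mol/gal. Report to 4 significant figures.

Total volume: dV/dt = Q_in − Q_out = -8.29600 gal/min, so V(t) = 768.6 − 8.29600 t and V(21.74) = 588.245 gal.
Species balance (pure solvent in): dm/dt = −Q_out · m/V(t).
Separate: dm/m = −Q_out dt/V(t) ⇒ ln(m/m₀) = −(Q_out/(Q_in−Q_out)) ln(V/V₀).
m = m₀ (V₀/V)^(Q_out/(Q_in−Q_out)) = 63.89 × (768.6/588.245)^(-2.03592) = 37.0661 mol.
C = m/V = 37.0661/588.245 = 0.0630113 mol/gal.

0.06301 mol/gal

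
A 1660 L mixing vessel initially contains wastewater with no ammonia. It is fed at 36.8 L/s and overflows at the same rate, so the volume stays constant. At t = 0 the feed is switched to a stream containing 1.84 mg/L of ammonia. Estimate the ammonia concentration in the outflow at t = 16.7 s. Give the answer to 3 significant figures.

Unsteady species balance (constant V, well mixed): V dC/dt = Q(C_in − C).
So dC/dt = (C_in − C)/τ with τ = V/Q = 1660/36.8 = 45.109 s.
Integrating: C(t) = C_in + (C₀ − C_in) e^(−t/τ).
C(16.7) = 1.84 + (0 − 1.84)·e^(−16.7/45.109) = 1.84 + (-1.8400)·0.69058 = 0.56932 mg/L.

0.569 mg/L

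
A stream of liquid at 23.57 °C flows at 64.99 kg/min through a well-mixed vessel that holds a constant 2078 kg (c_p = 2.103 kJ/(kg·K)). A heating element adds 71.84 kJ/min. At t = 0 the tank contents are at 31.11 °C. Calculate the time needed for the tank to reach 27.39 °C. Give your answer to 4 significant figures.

24.16 min

M c_p dT/dt = ṁ c_p (T_in − T) + Q̇.
τ = M/ṁ = 31.9741 min; T_ss = T_in + Q̇/(ṁ c_p) = 24.0956 °C.
T(t) = T_ss + (T₀ − T_ss) e^(−t/τ). Set T = 27.39:
e^(−t/τ) = (27.39 − 24.0956)/(31.11 − 24.0956) = 0.469660
t = −31.9741 · ln(0.469660) = 24.1643 min.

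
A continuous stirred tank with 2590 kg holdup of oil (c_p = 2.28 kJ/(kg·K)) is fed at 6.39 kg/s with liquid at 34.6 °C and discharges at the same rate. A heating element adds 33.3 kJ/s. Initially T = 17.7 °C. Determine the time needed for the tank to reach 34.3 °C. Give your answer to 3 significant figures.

812 s

M c_p dT/dt = ṁ c_p (T_in − T) + Q̇.
τ = M/ṁ = 405.32 s; T_ss = T_in + Q̇/(ṁ c_p) = 36.886 °C.
T(t) = T_ss + (T₀ − T_ss) e^(−t/τ). Set T = 34.3:
e^(−t/τ) = (34.3 − 36.886)/(17.7 − 36.886) = 0.13477
t = −405.32 · ln(0.13477) = 812.34 s.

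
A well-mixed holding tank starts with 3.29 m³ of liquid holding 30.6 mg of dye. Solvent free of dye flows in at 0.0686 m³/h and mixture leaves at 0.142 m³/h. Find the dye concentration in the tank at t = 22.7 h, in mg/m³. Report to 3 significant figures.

4.81 mg/m³

Total volume: dV/dt = Q_in − Q_out = -0.073400 m³/h, so V(t) = 3.29 − 0.073400 t and V(22.7) = 1.6238 m³.
No dye enters, so dm/dt = −Q_out · (m/V).
Separate: dm/m = −Q_out dt/V(t) ⇒ ln(m/m₀) = −(Q_out/(Q_in−Q_out)) ln(V/V₀).
m = m₀ (V₀/V)^(Q_out/(Q_in−Q_out)) = 30.6 × (3.29/1.6238)^(-1.9346) = 7.8066 mg.
C = m/V = 7.8066/1.6238 = 4.8075 mg/m³.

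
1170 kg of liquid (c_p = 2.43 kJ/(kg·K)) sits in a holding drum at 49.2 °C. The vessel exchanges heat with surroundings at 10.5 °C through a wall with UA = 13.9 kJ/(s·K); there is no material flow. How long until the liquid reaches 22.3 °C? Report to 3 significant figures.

M c_p dT/dt = −UA(T − T_amb).
τ = M c_p/UA = 204.54 s; T_ss = T_amb = 10.500 °C.
T(t) = T_ss + (T₀ − T_ss)e^(−t/τ); set T = 22.3:
t = −τ ln[(T − T_ss)/(T₀ − T_ss)] = −204.54 · ln(0.30491) = 242.94 s.

243 s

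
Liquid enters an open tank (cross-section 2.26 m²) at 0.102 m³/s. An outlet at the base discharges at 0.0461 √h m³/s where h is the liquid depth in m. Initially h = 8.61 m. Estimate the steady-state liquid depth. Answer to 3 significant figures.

4.90 m

Level balance: A dh/dt = 0.102 − 0.0461 √h. Setting dh/dt = 0:
Q_in = 0.0461 √h_ss ⇒ √h_ss = 0.102/0.0461 = 2.2126.
h_ss = 2.2126² = 4.8955 m. (Since h₀ = 8.61 m > h_ss, the level will fall toward this value.)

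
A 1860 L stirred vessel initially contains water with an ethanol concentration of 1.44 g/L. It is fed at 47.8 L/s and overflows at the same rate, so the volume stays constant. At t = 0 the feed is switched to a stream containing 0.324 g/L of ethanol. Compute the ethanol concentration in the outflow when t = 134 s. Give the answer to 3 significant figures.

0.360 g/L

Unsteady species balance (constant V, well mixed): V dC/dt = Q(C_in − C).
Rewrite as dC/dt + C/τ = C_in/τ, τ = V/Q = 38.912 s.
C approaches C_in exponentially: C(t) = C_in + (C₀ − C_in) e^(−t/τ).
C(134) = 0.324 + (1.44 − 0.324)·e^(−134/38.912) = 0.324 + (1.1160)·0.031948 = 0.35965 g/L.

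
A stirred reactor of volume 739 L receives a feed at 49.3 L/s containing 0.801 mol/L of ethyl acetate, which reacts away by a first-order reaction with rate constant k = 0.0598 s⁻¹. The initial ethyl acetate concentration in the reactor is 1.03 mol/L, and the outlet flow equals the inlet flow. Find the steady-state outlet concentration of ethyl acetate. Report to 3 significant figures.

Species balance: V dC/dt = Q C_in − Q C − k V C.
At steady state: 0 = Q C_in − (Q + kV) C_ss, so C_ss = Q C_in/(Q + kV).
C_ss = 49.3·0.801/(49.3 + 0.0598·739) = 39.489/93.492 = 0.42238 mol/L.

0.422 mol/L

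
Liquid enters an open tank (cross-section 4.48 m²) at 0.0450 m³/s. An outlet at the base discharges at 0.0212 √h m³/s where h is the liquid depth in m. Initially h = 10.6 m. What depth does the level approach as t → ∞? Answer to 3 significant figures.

4.51 m

A dh/dt = Q_in − 0.0212 √h. Steady state requires inflow = outflow:
Q_in = 0.0212 √h_ss ⇒ √h_ss = 0.0450/0.0212 = 2.1226.
h_ss = 2.1226² = 4.5056 m. (Since h₀ = 10.6 m > h_ss, the level will fall toward this value.)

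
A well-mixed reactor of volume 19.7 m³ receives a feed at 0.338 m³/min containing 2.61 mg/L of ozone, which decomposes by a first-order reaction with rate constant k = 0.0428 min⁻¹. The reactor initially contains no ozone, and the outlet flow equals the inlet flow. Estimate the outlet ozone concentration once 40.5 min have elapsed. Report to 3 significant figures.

0.681 mg/L

V dC/dt = Q(C_in − C) − k V C.
dC/dt = (Q/V) C_in − (Q/V + k) C; effective rate a = Q/V + k = 0.017157 + 0.0428 = 0.059957 min⁻¹.
C_ss = Q C_in/(Q + kV) = 0.74688 mg/L; C(t) = C_ss + (C₀ − C_ss) e^(−a t).
C(40.5) = 0.74688 + (-0.74688)·e^(−0.059957·40.5) = 0.74688 + (-0.74688)·0.088189 = 0.68101 mg/L.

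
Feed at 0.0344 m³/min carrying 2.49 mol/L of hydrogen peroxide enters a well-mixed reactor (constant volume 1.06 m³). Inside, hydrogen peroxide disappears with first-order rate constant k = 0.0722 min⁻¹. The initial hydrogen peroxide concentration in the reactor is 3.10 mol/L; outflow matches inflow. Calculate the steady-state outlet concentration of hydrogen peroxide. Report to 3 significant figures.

0.772 mol/L

V dC/dt = Q(C_in − C) − k V C.
At steady state: 0 = Q C_in − (Q + kV) C_ss, so C_ss = Q C_in/(Q + kV).
C_ss = 0.0344·2.49/(0.0344 + 0.0722·1.06) = 0.085656/0.11093 = 0.77215 mol/L.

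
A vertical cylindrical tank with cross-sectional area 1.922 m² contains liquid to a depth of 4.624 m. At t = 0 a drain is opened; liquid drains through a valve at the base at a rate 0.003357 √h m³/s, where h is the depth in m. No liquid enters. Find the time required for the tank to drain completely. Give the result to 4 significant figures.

2462 s

Mass balance (ρ constant): A dh/dt = −0.003357 √h.
This is separable: 2 d(√h)/dt = −0.003357/A, so √h = √h₀ − (0.003357/(2A)) t.
Set h = 0: 2√h₀ = (0.003357/A) t_empty ⇒ t_empty = 2A√h₀/0.003357.
t_empty = 2·1.922·√4.624/0.003357 = 3.84400·2.15035/0.003357 = 2462.30 s.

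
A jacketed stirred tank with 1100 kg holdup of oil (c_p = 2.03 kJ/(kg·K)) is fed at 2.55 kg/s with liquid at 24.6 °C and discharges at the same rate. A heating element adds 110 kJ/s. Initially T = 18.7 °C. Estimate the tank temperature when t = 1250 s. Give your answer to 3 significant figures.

Heat balance on the well-mixed liquid: M c_p dT/dt = ṁ c_p (T_in − T) + 110.
τ = M/ṁ = 431.37 s; T_ss = T_in + Q̇/(ṁ c_p) = 24.6 + 110/(2.55·2.03) = 45.850 °C.
Integrating: T(t) = T_ss + (T₀ − T_ss) e^(−t/τ).
T(1250) = 45.850 + (-27.150)·e^(−1250/431.37) = 45.850 + (-27.150)·0.055148 = 44.353 °C.

44.4 °C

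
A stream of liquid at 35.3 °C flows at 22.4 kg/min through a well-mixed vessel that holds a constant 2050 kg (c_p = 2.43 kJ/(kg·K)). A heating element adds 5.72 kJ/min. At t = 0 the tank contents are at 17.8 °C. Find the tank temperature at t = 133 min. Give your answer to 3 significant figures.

31.3 °C

M c_p dT/dt = ṁ c_p (T_in − T) + Q̇.
Rearrange: dT/dt = (T_ss − T)/τ with τ = M/ṁ = 91.518 min and T_ss = T_in + Q̇/(ṁ c_p) = 35.405 °C.
Solution: T(t) = T_ss + (T₀ − T_ss) e^(−t/τ).
T(133) = 35.405 + (-17.605)·e^(−133/91.518) = 35.405 + (-17.605)·0.23380 = 31.289 °C.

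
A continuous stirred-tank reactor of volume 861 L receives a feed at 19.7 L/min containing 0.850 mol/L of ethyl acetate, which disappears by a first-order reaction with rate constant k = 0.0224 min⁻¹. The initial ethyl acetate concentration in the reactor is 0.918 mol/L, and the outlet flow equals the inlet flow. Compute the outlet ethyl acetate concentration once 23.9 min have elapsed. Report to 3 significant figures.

V dC/dt = Q(C_in − C) − k V C.
This is linear with rate a = Q/V + k = 0.045280 min⁻¹.
C_ss = Q C_in/(Q + kV) = 0.42951 mol/L; C(t) = C_ss + (C₀ − C_ss) e^(−a t).
C(23.9) = 0.42951 + (0.48849)·e^(−0.045280·23.9) = 0.42951 + (0.48849)·0.33885 = 0.59503 mol/L.

0.595 mol/L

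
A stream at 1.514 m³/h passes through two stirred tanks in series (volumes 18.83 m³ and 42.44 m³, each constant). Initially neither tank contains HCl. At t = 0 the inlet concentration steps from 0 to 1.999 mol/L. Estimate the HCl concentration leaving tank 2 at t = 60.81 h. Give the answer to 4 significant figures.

1.600 mol/L

Each tank obeys Vᵢ dCᵢ/dt = Q(Cᵢ₋₁ − Cᵢ), so τᵢ = Vᵢ/Q.
τ₁ = 18.83/1.514 = 12.4373 h; τ₂ = 42.44/1.514 = 28.0317 h.
Tank 1: C₁ = C_in(1 − e^(−t/τ₁)). Tank 2 (τ₁ ≠ τ₂): C₂ = C_in[1 − (τ₁ e^(−t/τ₁) − τ₂ e^(−t/τ₂))/(τ₁ − τ₂)].
At t = 60.81: e^(−t/τ₁) = 0.00752636, e^(−t/τ₂) = 0.114254.
C₂ = 1.999·[1 − (12.4373·0.00752636 − 28.0317·0.114254)/(-15.5945)] = 1.999·0.800626 = 1.60045 mol/L.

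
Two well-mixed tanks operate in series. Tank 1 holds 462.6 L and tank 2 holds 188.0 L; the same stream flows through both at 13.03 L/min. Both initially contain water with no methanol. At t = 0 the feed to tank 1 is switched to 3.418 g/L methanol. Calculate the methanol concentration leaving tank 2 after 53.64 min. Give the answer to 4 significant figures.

Time constants: τᵢ = Vᵢ/Q for each well-mixed tank.
τ₁ = 462.6/13.03 = 35.5027 min; τ₂ = 188.0/13.03 = 14.4282 min.
Solving the cascade with C₁(0)=C₂(0)=0 gives C₂(t) = C_in[1 − (τ₁ e^(−t/τ₁) − τ₂ e^(−t/τ₂))/(τ₁ − τ₂)].
At t = 53.64: e^(−t/τ₁) = 0.220718, e^(−t/τ₂) = 0.0242896.
C₂ = 3.418·[1 − (35.5027·0.220718 − 14.4282·0.0242896)/(21.0744)] = 3.418·0.644802 = 2.20393 g/L.

2.204 g/L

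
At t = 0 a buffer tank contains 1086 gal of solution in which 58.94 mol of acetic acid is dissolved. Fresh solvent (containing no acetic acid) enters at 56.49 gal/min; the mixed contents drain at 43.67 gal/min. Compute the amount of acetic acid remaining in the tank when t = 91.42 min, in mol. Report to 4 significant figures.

4.870 mol

Let m(t) be the amount of acetic acid. Volume: V(t) = V₀ + (Q_in − Q_out) t = 1086 + 12.8200 t; V(91.42) = 2258.00 gal.
No acetic acid enters, so dm/dt = −Q_out · (m/V).
Separate: dm/m = −Q_out dt/V(t) ⇒ ln(m/m₀) = −(Q_out/(Q_in−Q_out)) ln(V/V₀).
m = m₀ (V₀/V)^(Q_out/(Q_in−Q_out)) = 58.94 × (1086/2258.00)^(3.40640) = 4.87006 mol.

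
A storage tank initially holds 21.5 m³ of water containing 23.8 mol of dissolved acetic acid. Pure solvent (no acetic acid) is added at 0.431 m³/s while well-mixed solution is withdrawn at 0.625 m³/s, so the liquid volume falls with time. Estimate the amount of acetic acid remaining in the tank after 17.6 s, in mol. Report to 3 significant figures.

Let m(t) be the amount of acetic acid. Volume: V(t) = V₀ + (Q_in − Q_out) t = 21.5 − 0.19400 t; V(17.6) = 18.086 m³.
No acetic acid enters, so dm/dt = −Q_out · (m/V).
Separate: dm/m = −Q_out dt/V(t) ⇒ ln(m/m₀) = −(Q_out/(Q_in−Q_out)) ln(V/V₀).
m = m₀ (V₀/V)^(Q_out/(Q_in−Q_out)) = 23.8 × (21.5/18.086)^(-3.2216) = 13.634 mol.

13.6 mol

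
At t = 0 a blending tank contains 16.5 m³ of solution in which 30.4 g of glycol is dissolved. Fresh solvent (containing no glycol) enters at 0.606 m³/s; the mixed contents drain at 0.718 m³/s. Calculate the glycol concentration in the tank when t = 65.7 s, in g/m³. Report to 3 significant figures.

Let m(t) be the amount of glycol. Volume: V(t) = V₀ + (Q_in − Q_out) t = 16.5 − 0.11200 t; V(65.7) = 9.1416 m³.
Solute balance: dm/dt = 0 − Q_out C = −Q_out m/V(t).
dm/m = −Q_out dt/(V₀ − 0.11200 t); integrating gives ln(m/m₀) = −(Q_out/(Q_in−Q_out)) ln(V/V₀).
m = m₀ (V₀/V)^(Q_out/(Q_in−Q_out)) = 30.4 × (16.5/9.1416)^(-6.4107) = 0.68988 g.
C = m/V = 0.68988/9.1416 = 0.075466 g/m³.

0.0755 g/m³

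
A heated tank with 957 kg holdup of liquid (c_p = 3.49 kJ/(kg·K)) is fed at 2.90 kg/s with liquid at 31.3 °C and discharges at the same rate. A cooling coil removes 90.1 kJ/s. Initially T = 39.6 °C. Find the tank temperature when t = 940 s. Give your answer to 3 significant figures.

23.4 °C

M c_p dT/dt = ṁ c_p (T_in − T) − Q̇.
τ = M/ṁ = 330.00 s; T_ss = T_in − Q̇/(ṁ c_p) = 31.3 − 90.1/(2.90·3.49) = 22.398 °C.
T approaches T_ss exponentially: T(t) = T_ss + (T₀ − T_ss) e^(−t/τ).
T(940) = 22.398 + (17.202)·e^(−940/330.00) = 22.398 + (17.202)·0.057932 = 23.394 °C.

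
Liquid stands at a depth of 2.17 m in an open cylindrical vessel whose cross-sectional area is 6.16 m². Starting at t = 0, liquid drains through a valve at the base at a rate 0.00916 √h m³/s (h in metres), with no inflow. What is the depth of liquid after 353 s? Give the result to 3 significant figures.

With no inflow, A dh/dt = −0.00916 √h.
∫ h^(−1/2) dh = −(0.00916/A) ∫ dt, giving 2√h = 2√h₀ − (0.00916/A) t.
√h = √2.17 − 0.00916·353/(2·6.16) = 1.4731 − 0.26246 = 1.2106.
h = 1.2106² = 1.4656 m.

1.47 m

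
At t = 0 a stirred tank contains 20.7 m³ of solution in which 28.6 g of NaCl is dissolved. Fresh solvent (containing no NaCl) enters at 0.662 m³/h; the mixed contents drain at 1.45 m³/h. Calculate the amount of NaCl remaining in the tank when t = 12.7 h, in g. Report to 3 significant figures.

Total volume: dV/dt = Q_in − Q_out = -0.78800 m³/h, so V(t) = 20.7 − 0.78800 t and V(12.7) = 10.692 m³.
Species balance (pure solvent in): dm/dt = −Q_out · m/V(t).
Separate: dm/m = −Q_out dt/V(t) ⇒ ln(m/m₀) = −(Q_out/(Q_in−Q_out)) ln(V/V₀).
m = m₀ (V₀/V)^(Q_out/(Q_in−Q_out)) = 28.6 × (20.7/10.692)^(-1.8401) = 8.4811 g.

8.48 g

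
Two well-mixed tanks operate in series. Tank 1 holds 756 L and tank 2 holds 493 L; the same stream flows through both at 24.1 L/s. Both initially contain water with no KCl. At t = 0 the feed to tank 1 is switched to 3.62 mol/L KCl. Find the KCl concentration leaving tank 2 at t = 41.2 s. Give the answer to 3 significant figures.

1.73 mol/L

Species balance on tank i: dCᵢ/dt = (Cᵢ₋₁ − Cᵢ)/τᵢ with τᵢ = Vᵢ/Q.
τ₁ = 756/24.1 = 31.369 s; τ₂ = 493/24.1 = 20.456 s.
Solving the cascade with C₁(0)=C₂(0)=0 gives C₂(t) = C_in[1 − (τ₁ e^(−t/τ₁) − τ₂ e^(−t/τ₂))/(τ₁ − τ₂)].
At t = 41.2: e^(−t/τ₁) = 0.26891, e^(−t/τ₂) = 0.13345.
C₂ = 3.62·[1 − (31.369·0.26891 − 20.456·0.13345)/(10.913)] = 3.62·0.47717 = 1.7274 mol/L.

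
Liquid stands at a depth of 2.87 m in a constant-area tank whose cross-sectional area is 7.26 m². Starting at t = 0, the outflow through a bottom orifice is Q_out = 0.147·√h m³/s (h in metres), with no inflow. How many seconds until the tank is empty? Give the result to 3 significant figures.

A dh/dt = −Q_out = −0.147 √h.
Separate and integrate: 2(√h − √h₀) = −(0.147/A) t.
Tank is empty when √h = 0: t_empty = 2A√h₀/0.147.
t_empty = 2·7.26·√2.87/0.147 = 14.520·1.6941/0.147 = 167.34 s.

167 s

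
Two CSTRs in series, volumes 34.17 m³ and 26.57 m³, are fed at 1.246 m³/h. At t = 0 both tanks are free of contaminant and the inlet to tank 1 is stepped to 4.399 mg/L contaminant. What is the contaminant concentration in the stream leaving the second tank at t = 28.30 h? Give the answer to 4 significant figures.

Species balance on tank i: dCᵢ/dt = (Cᵢ₋₁ − Cᵢ)/τᵢ with τᵢ = Vᵢ/Q.
τ₁ = 34.17/1.246 = 27.4238 h; τ₂ = 26.57/1.246 = 21.3242 h.
Tank 1: C₁ = C_in(1 − e^(−t/τ₁)). Tank 2 (τ₁ ≠ τ₂): C₂ = C_in[1 − (τ₁ e^(−t/τ₁) − τ₂ e^(−t/τ₂))/(τ₁ − τ₂)].
At t = 28.30: e^(−t/τ₁) = 0.356311, e^(−t/τ₂) = 0.265238.
C₂ = 4.399·[1 − (27.4238·0.356311 − 21.3242·0.265238)/(6.09952)] = 4.399·0.325294 = 1.43097 mg/L.

1.431 mg/L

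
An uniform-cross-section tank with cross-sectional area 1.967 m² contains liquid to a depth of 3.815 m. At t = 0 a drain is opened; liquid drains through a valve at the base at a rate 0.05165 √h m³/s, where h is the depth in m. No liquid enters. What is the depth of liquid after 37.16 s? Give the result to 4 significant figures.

With no inflow, A dh/dt = −0.05165 √h.
This is separable: 2 d(√h)/dt = −0.05165/A, so √h = √h₀ − (0.05165/(2A)) t.
√h = √3.815 − 0.05165·37.16/(2·1.967) = 1.95320 − 0.487878 = 1.46532.
h = 1.46532² = 2.14717 m.

2.147 m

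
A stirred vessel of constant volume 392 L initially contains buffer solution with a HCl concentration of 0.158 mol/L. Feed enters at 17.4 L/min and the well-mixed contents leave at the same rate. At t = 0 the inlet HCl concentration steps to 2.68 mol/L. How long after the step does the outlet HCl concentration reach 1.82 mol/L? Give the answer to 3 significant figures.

Species balance: V dC/dt = Q(C_in − C) ⇒ τ = V/Q = 22.529 min.
C(t) = C_in + (C₀ − C_in) e^(−t/τ). Set C = 1.82 and solve for t:
e^(−t/τ) = (C − C_in)/(C₀ − C_in) = (1.82 − 2.68)/(0.158 − 2.68) = 0.34100
t = −τ ln(…) = 22.529 × 1.0759 = 24.238 min.

24.2 min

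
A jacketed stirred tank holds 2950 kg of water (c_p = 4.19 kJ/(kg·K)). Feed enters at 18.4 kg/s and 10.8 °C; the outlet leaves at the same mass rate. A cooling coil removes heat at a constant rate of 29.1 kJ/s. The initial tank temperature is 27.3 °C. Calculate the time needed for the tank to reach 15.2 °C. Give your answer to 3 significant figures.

202 s

M c_p dT/dt = ṁ c_p (T_in − T) − Q̇.
τ = M/ṁ = 160.33 s; T_ss = T_in − Q̇/(ṁ c_p) = 10.423 °C.
T(t) = T_ss + (T₀ − T_ss) e^(−t/τ). Set T = 15.2:
e^(−t/τ) = (15.2 − 10.423)/(27.3 − 10.423) = 0.28307
t = −160.33 · ln(0.28307) = 202.34 s.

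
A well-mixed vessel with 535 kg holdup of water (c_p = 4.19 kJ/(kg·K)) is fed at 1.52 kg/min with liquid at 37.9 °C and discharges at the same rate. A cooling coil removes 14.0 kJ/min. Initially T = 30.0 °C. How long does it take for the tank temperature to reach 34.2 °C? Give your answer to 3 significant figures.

Unsteady energy balance on the tank contents: M c_p dT/dt = ṁ c_p (T_in − T) − 14.0.
τ = M/ṁ = 351.97 min; T_ss = T_in − Q̇/(ṁ c_p) = 35.702 °C.
T(t) = T_ss + (T₀ − T_ss) e^(−t/τ). Set T = 34.2:
e^(−t/τ) = (34.2 − 35.702)/(30.0 − 35.702) = 0.26339
t = −351.97 · ln(0.26339) = 469.58 min.

470 min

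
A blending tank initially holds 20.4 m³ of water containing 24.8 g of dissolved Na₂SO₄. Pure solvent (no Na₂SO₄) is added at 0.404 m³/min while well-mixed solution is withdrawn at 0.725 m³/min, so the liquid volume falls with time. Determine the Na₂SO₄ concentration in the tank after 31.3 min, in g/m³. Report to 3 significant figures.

0.518 g/m³

Total volume: dV/dt = Q_in − Q_out = -0.32100 m³/min, so V(t) = 20.4 − 0.32100 t and V(31.3) = 10.353 m³.
No Na₂SO₄ enters, so dm/dt = −Q_out · (m/V).
dm/m = −Q_out dt/(V₀ − 0.32100 t); integrating gives ln(m/m₀) = −(Q_out/(Q_in−Q_out)) ln(V/V₀).
m = m₀ (V₀/V)^(Q_out/(Q_in−Q_out)) = 24.8 × (20.4/10.353)^(-2.2586) = 5.3596 g.
C = m/V = 5.3596/10.353 = 0.51770 g/m³.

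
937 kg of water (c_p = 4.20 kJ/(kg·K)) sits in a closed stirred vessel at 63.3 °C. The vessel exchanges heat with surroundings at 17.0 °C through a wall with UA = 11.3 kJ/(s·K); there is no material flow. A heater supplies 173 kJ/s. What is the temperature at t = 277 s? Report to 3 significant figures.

46.3 °C

Unsteady energy balance on the tank contents: M c_p dT/dt = −UA(T − T_amb) + Q̇.
dT/dt = (T_ss − T)/τ with T_ss = T_amb + Q̇/UA = 17.0 + 173/11.3 = 32.310 °C, τ = M c_p/UA = 937·4.20/11.3 = 348.27 s.
This is linear first-order; T(t) = T_ss + (T₀ − T_ss) e^(−t/τ).
T(277) = 32.310 + (30.990)·0.45141 = 46.299 °C.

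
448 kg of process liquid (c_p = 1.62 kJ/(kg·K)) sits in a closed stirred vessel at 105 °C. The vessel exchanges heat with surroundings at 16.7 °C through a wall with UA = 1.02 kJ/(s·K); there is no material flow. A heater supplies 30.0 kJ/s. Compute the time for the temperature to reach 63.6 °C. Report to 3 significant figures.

First-law balance (no shaft work): M c_p dT/dt = −UA(T − T_amb) + Q̇.
τ = M c_p/UA = 711.53 s; T_ss = T_amb + Q̇/UA = 16.7 + 30.0/1.02 = 46.112 °C.
T(t) = T_ss + (T₀ − T_ss)e^(−t/τ); set T = 63.6:
t = −τ ln[(T − T_ss)/(T₀ − T_ss)] = −711.53 · ln(0.29697) = 863.88 s.

864 s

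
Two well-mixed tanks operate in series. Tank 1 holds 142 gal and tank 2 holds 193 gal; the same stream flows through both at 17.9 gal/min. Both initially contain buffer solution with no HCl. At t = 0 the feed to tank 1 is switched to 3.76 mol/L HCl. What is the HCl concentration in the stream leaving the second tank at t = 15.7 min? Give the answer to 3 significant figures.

Species balance on tank i: dCᵢ/dt = (Cᵢ₋₁ − Cᵢ)/τᵢ with τᵢ = Vᵢ/Q.
τ₁ = 142/17.9 = 7.9330 min; τ₂ = 193/17.9 = 10.782 min.
Solving the cascade with C₁(0)=C₂(0)=0 gives C₂(t) = C_in[1 − (τ₁ e^(−t/τ₁) − τ₂ e^(−t/τ₂))/(τ₁ − τ₂)].
At t = 15.7: e^(−t/τ₁) = 0.13820, e^(−t/τ₂) = 0.23314.
C₂ = 3.76·[1 − (7.9330·0.13820 − 10.782·0.23314)/(-2.8492)] = 3.76·0.50250 = 1.8894 mol/L.

1.89 mol/L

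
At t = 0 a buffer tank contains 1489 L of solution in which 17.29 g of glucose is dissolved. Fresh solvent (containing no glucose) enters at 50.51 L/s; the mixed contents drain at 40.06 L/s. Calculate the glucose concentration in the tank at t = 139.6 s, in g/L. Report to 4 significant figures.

Let m(t) be the amount of glucose. Volume: V(t) = V₀ + (Q_in − Q_out) t = 1489 + 10.4500 t; V(139.6) = 2947.82 L.
Species balance (pure solvent in): dm/dt = −Q_out · m/V(t).
Separate: dm/m = −Q_out dt/V(t) ⇒ ln(m/m₀) = −(Q_out/(Q_in−Q_out)) ln(V/V₀).
m = m₀ (V₀/V)^(Q_out/(Q_in−Q_out)) = 17.29 × (1489/2947.82)^(3.83349) = 1.26112 g.
C = m/V = 1.26112/2947.82 = 0.000427815 g/L.

0.0004278 g/L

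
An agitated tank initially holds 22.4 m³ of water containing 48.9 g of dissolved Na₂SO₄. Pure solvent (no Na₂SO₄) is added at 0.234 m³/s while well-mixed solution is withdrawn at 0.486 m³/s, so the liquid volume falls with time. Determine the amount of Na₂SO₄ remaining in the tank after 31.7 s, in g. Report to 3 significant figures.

20.9 g

Total volume: dV/dt = Q_in − Q_out = -0.25200 m³/s, so V(t) = 22.4 − 0.25200 t and V(31.7) = 14.412 m³.
Solute balance: dm/dt = 0 − Q_out C = −Q_out m/V(t).
dm/m = −Q_out dt/(V₀ − 0.25200 t); integrating gives ln(m/m₀) = −(Q_out/(Q_in−Q_out)) ln(V/V₀).
m = m₀ (V₀/V)^(Q_out/(Q_in−Q_out)) = 48.9 × (22.4/14.412)^(-1.9286) = 20.889 g.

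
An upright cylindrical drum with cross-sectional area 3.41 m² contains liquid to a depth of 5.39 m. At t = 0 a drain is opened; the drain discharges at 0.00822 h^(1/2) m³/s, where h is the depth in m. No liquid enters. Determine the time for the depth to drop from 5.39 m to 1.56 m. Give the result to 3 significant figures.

Unsteady balance on liquid volume: A dh/dt = −0.00822 √h.
Separate and integrate: 2(√h − √h₀) = −(0.00822/A) t.
t = 2A(√h₀ − √h)/0.00822 = 2·3.41·(√5.39 − √1.56)/0.00822
  = 6.8200 × (2.3216 − 1.2490) / 0.00822 = 889.95 s.

890 s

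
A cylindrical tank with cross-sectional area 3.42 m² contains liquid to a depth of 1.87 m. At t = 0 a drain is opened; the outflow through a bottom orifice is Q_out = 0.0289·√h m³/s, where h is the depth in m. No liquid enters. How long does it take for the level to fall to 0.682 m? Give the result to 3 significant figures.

A dh/dt = −Q_out = −0.0289 √h.
∫ h^(−1/2) dh = −(0.0289/A) ∫ dt, giving 2√h = 2√h₀ − (0.0289/A) t.
t = 2A(√h₀ − √h)/0.0289 = 2·3.42·(√1.87 − √0.682)/0.0289
  = 6.8400 × (1.3675 − 0.82583) / 0.0289 = 128.20 s.

128 s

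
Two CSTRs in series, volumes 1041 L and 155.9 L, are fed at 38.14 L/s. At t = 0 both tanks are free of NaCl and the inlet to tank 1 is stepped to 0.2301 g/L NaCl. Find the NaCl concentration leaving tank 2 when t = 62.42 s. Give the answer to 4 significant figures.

Time constants: τᵢ = Vᵢ/Q for each well-mixed tank.
τ₁ = 1041/38.14 = 27.2942 s; τ₂ = 155.9/38.14 = 4.08757 s.
Solving the cascade with C₁(0)=C₂(0)=0 gives C₂(t) = C_in[1 − (τ₁ e^(−t/τ₁) − τ₂ e^(−t/τ₂))/(τ₁ − τ₂)].
At t = 62.42: e^(−t/τ₁) = 0.101577, e^(−t/τ₂) = 2.33361e-07.
C₂ = 0.2301·[1 − (27.2942·0.101577 − 4.08757·2.33361e-07)/(23.2066)] = 0.2301·0.880531 = 0.202610 g/L.

0.2026 g/L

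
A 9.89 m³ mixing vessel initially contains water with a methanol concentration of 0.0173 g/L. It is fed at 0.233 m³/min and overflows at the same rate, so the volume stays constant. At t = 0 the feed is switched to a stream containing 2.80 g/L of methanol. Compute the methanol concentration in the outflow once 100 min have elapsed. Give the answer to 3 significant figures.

Transient balance on the dissolved component: V dC/dt = Q(C_in − C).
Time constant τ = V/Q = 9.89/0.233 = 42.446 min.
Integrating: C(t) = C_in + (C₀ − C_in) e^(−t/τ).
C(100) = 2.80 + (0.0173 − 2.80)·e^(−100/42.446) = 2.80 + (-2.7827)·0.094807 = 2.5362 g/L.

2.54 g/L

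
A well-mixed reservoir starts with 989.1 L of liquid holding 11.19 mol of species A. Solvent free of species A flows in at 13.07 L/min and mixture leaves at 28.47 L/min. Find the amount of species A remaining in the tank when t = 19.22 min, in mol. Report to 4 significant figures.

5.799 mol

Total volume: dV/dt = Q_in − Q_out = -15.4000 L/min, so V(t) = 989.1 − 15.4000 t and V(19.22) = 693.112 L.
Solute balance: dm/dt = 0 − Q_out C = −Q_out m/V(t).
Separate: dm/m = −Q_out dt/V(t) ⇒ ln(m/m₀) = −(Q_out/(Q_in−Q_out)) ln(V/V₀).
m = m₀ (V₀/V)^(Q_out/(Q_in−Q_out)) = 11.19 × (989.1/693.112)^(-1.84870) = 5.79859 mol.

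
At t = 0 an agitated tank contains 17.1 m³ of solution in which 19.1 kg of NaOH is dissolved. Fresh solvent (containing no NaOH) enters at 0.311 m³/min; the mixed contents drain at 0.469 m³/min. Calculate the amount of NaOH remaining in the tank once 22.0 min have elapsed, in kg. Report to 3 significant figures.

9.73 kg

Total volume: dV/dt = Q_in − Q_out = -0.15800 m³/min, so V(t) = 17.1 − 0.15800 t and V(22.0) = 13.624 m³.
Species balance (pure solvent in): dm/dt = −Q_out · m/V(t).
dm/m = −Q_out dt/(V₀ − 0.15800 t); integrating gives ln(m/m₀) = −(Q_out/(Q_in−Q_out)) ln(V/V₀).
m = m₀ (V₀/V)^(Q_out/(Q_in−Q_out)) = 19.1 × (17.1/13.624)^(-2.9684) = 9.7293 kg.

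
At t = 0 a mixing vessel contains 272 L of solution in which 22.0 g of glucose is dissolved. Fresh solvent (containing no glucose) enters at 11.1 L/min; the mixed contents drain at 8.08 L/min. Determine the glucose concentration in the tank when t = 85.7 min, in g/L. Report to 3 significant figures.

Let m(t) be the amount of glucose. Volume: V(t) = V₀ + (Q_in − Q_out) t = 272 + 3.0200 t; V(85.7) = 530.81 L.
Species balance (pure solvent in): dm/dt = −Q_out · m/V(t).
Separate: dm/m = −Q_out dt/V(t) ⇒ ln(m/m₀) = −(Q_out/(Q_in−Q_out)) ln(V/V₀).
m = m₀ (V₀/V)^(Q_out/(Q_in−Q_out)) = 22.0 × (272/530.81)^(2.6755) = 3.6773 g.
C = m/V = 3.6773/530.81 = 0.0069277 g/L.

0.00693 g/L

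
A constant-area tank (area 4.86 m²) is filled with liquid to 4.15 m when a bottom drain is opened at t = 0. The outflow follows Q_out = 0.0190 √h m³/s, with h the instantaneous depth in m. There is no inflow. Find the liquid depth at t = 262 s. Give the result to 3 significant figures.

Volume balance on the tank: A dh/dt = −0.0190 √h.
This is separable: 2 d(√h)/dt = −0.0190/A, so √h = √h₀ − (0.0190/(2A)) t.
√h = √4.15 − 0.0190·262/(2·4.86) = 2.0372 − 0.51214 = 1.5250.
h = 1.5250² = 2.3257 m.

2.33 m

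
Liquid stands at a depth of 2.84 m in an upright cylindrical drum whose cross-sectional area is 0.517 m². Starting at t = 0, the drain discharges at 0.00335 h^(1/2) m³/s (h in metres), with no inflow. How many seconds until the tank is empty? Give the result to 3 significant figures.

520 s

With no inflow, A dh/dt = −0.00335 √h.
This is separable: 2 d(√h)/dt = −0.00335/A, so √h = √h₀ − (0.00335/(2A)) t.
Tank is empty when √h = 0: t_empty = 2A√h₀/0.00335.
t_empty = 2·0.517·√2.84/0.00335 = 1.0340·1.6852/0.00335 = 520.16 s.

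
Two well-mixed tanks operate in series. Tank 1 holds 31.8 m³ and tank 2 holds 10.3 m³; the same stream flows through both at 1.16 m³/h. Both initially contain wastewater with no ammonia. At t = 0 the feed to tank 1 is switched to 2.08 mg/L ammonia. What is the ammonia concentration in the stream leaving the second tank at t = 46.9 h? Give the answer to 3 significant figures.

Each tank obeys Vᵢ dCᵢ/dt = Q(Cᵢ₋₁ − Cᵢ), so τᵢ = Vᵢ/Q.
τ₁ = 31.8/1.16 = 27.414 h; τ₂ = 10.3/1.16 = 8.8793 h.
Solving the cascade with C₁(0)=C₂(0)=0 gives C₂(t) = C_in[1 − (τ₁ e^(−t/τ₁) − τ₂ e^(−t/τ₂))/(τ₁ − τ₂)].
At t = 46.9: e^(−t/τ₁) = 0.18072, e^(−t/τ₂) = 0.0050826.
C₂ = 2.08·[1 − (27.414·0.18072 − 8.8793·0.0050826)/(18.534)] = 2.08·0.73514 = 1.5291 mg/L.

1.53 mg/L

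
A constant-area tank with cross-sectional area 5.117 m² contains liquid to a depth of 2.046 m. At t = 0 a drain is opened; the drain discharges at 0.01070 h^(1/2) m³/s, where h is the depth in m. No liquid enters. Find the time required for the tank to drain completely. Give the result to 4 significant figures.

1368 s

A dh/dt = −Q_out = −0.01070 √h.
This is separable: 2 d(√h)/dt = −0.01070/A, so √h = √h₀ − (0.01070/(2A)) t.
Tank is empty when √h = 0: t_empty = 2A√h₀/0.01070.
t_empty = 2·5.117·√2.046/0.01070 = 10.2340·1.43038/0.01070 = 1368.09 s.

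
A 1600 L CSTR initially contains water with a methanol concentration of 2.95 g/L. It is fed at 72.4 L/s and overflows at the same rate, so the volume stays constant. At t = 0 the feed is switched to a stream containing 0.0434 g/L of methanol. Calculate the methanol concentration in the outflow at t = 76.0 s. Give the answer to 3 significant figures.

Unsteady species balance (constant V, well mixed): V dC/dt = Q(C_in − C).
Time constant τ = V/Q = 1600/72.4 = 22.099 s.
This is linear first-order; C(t) = C_in + (C₀ − C_in) e^(−t/τ).
C(76.0) = 0.0434 + (2.95 − 0.0434)·e^(−76.0/22.099) = 0.0434 + (2.9066)·0.032097 = 0.13669 g/L.

0.137 g/L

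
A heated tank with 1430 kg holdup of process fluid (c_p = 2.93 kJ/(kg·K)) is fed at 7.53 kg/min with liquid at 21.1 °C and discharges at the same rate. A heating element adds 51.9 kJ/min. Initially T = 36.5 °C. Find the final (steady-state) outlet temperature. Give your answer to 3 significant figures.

M c_p dT/dt = ṁ c_p (T_in − T) + Q̇.
At steady state dT/dt = 0 ⇒ T_ss = T_in + Q̇/(ṁ c_p) = 21.1 + 51.9/(7.53·2.93) = 23.452 °C.

23.5 °C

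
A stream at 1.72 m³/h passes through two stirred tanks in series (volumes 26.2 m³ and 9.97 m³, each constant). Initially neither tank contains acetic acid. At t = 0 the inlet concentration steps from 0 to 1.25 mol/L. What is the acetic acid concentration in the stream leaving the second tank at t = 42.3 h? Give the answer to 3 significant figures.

Each tank obeys Vᵢ dCᵢ/dt = Q(Cᵢ₋₁ − Cᵢ), so τᵢ = Vᵢ/Q.
τ₁ = 26.2/1.72 = 15.233 h; τ₂ = 9.97/1.72 = 5.7965 h.
Tank 1: C₁ = C_in(1 − e^(−t/τ₁)). Tank 2 (τ₁ ≠ τ₂): C₂ = C_in[1 − (τ₁ e^(−t/τ₁) − τ₂ e^(−t/τ₂))/(τ₁ − τ₂)].
At t = 42.3: e^(−t/τ₁) = 0.062228, e^(−t/τ₂) = 0.00067723.
C₂ = 1.25·[1 − (15.233·0.062228 − 5.7965·0.00067723)/(9.4360)] = 1.25·0.89996 = 1.1250 mol/L.

1.12 mol/L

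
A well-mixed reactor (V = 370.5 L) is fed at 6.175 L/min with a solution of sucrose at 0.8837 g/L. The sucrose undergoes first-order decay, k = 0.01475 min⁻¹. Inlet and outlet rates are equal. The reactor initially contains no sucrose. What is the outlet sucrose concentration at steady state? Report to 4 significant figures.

V dC/dt = Q(C_in − C) − k V C.
At steady state: 0 = Q C_in − (Q + kV) C_ss, so C_ss = Q C_in/(Q + kV).
C_ss = 6.175·0.8837/(6.175 + 0.01475·370.5) = 5.45685/11.6399 = 0.468806 g/L.

0.4688 g/L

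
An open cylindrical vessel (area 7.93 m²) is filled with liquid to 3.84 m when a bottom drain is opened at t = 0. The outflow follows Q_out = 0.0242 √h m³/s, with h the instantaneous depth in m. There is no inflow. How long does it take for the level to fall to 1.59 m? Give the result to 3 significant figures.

458 s

A dh/dt = −Q_out = −0.0242 √h.
This is separable: 2 d(√h)/dt = −0.0242/A, so √h = √h₀ − (0.0242/(2A)) t.
t = 2A(√h₀ − √h)/0.0242 = 2·7.93·(√3.84 − √1.59)/0.0242
  = 15.860 × (1.9596 − 1.2610) / 0.0242 = 457.87 s.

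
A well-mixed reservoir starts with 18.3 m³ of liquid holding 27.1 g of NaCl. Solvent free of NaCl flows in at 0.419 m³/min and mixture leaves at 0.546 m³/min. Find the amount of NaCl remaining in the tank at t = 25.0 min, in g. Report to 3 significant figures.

11.9 g

Total volume: dV/dt = Q_in − Q_out = -0.12700 m³/min, so V(t) = 18.3 − 0.12700 t and V(25.0) = 15.125 m³.
No NaCl enters, so dm/dt = −Q_out · (m/V).
Separate: dm/m = −Q_out dt/V(t) ⇒ ln(m/m₀) = −(Q_out/(Q_in−Q_out)) ln(V/V₀).
m = m₀ (V₀/V)^(Q_out/(Q_in−Q_out)) = 27.1 × (18.3/15.125)^(-4.2992) = 11.945 g.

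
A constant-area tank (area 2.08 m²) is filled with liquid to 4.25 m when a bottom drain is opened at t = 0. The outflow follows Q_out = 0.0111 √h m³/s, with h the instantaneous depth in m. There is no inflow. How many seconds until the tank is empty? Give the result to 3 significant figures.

Volume balance on the tank: A dh/dt = −0.0111 √h.
∫ h^(−1/2) dh = −(0.0111/A) ∫ dt, giving 2√h = 2√h₀ − (0.0111/A) t.
Tank is empty when √h = 0: t_empty = 2A√h₀/0.0111.
t_empty = 2·2.08·√4.25/0.0111 = 4.1600·2.0616/0.0111 = 772.62 s.

773 s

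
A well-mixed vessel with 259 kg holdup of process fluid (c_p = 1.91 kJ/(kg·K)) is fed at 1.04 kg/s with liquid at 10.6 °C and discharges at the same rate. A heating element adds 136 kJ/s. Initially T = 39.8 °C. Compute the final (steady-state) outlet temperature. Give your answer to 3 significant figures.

79.1 °C

M c_p dT/dt = ṁ c_p (T_in − T) + Q̇.
At steady state dT/dt = 0 ⇒ T_ss = T_in + Q̇/(ṁ c_p) = 10.6 + 136/(1.04·1.91) = 79.066 °C.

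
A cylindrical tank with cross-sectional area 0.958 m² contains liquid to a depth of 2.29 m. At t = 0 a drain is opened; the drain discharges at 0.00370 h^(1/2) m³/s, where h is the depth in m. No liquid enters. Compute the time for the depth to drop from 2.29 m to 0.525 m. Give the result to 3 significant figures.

With no inflow, A dh/dt = −0.00370 √h.
This is separable: 2 d(√h)/dt = −0.00370/A, so √h = √h₀ − (0.00370/(2A)) t.
t = 2A(√h₀ − √h)/0.00370 = 2·0.958·(√2.29 − √0.525)/0.00370
  = 1.9160 × (1.5133 − 0.72457) / 0.00370 = 408.42 s.

408 s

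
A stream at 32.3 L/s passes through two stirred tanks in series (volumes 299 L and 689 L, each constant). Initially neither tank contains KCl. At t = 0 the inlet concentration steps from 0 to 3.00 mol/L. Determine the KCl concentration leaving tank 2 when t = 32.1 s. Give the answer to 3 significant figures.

1.89 mol/L

Species balance on tank i: dCᵢ/dt = (Cᵢ₋₁ − Cᵢ)/τᵢ with τᵢ = Vᵢ/Q.
τ₁ = 299/32.3 = 9.2570 s; τ₂ = 689/32.3 = 21.331 s.
Tank 1: C₁ = C_in(1 − e^(−t/τ₁)). Tank 2 (τ₁ ≠ τ₂): C₂ = C_in[1 − (τ₁ e^(−t/τ₁) − τ₂ e^(−t/τ₂))/(τ₁ − τ₂)].
At t = 32.1: e^(−t/τ₁) = 0.031190, e^(−t/τ₂) = 0.22205.
C₂ = 3.00·[1 − (9.2570·0.031190 − 21.331·0.22205)/(-12.074)] = 3.00·0.63162 = 1.8948 mol/L.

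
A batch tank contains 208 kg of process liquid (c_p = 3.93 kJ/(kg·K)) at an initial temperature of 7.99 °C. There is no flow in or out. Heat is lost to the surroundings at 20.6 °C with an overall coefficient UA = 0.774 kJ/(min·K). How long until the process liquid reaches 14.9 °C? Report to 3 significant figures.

839 min

Lumped-capacitance energy balance: M c_p dT/dt = UA(T_amb − T).
τ = M c_p/UA = 1056.1 min; T_ss = T_amb = 20.600 °C.
T(t) = T_ss + (T₀ − T_ss)e^(−t/τ); set T = 14.9:
t = −τ ln[(T − T_ss)/(T₀ − T_ss)] = −1056.1 · ln(0.45202) = 838.59 min.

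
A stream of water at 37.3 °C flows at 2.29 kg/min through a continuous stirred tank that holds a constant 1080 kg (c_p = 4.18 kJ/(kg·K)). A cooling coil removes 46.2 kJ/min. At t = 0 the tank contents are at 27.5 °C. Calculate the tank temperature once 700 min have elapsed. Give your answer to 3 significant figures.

31.3 °C

M c_p dT/dt = ṁ c_p (T_in − T) − Q̇.
Rearrange: dT/dt = (T_ss − T)/τ with τ = M/ṁ = 471.62 min and T_ss = T_in − Q̇/(ṁ c_p) = 32.474 °C.
Integrating: T(t) = T_ss + (T₀ − T_ss) e^(−t/τ).
T(700) = 32.474 + (-4.9735)·e^(−700/471.62) = 32.474 + (-4.9735)·0.22667 = 31.346 °C.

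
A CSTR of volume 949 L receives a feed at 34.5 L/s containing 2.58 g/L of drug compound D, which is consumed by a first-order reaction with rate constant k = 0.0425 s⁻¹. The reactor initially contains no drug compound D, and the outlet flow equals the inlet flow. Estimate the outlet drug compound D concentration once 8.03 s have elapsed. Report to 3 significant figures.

V dC/dt = Q(C_in − C) − k V C.
This is linear with rate a = Q/V + k = 0.078854 s⁻¹.
C_ss = Q C_in/(Q + kV) = 1.1895 g/L; C(t) = C_ss + (C₀ − C_ss) e^(−a t).
C(8.03) = 1.1895 + (-1.1895)·e^(−0.078854·8.03) = 1.1895 + (-1.1895)·0.53089 = 0.55798 g/L.

0.558 g/L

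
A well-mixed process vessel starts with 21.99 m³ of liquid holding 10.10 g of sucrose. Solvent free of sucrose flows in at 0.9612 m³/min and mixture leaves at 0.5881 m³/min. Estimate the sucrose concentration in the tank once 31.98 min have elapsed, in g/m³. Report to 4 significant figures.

Let m(t) be the amount of sucrose. Volume: V(t) = V₀ + (Q_in − Q_out) t = 21.99 + 0.373100 t; V(31.98) = 33.9217 m³.
No sucrose enters, so dm/dt = −Q_out · (m/V).
Separate: dm/m = −Q_out dt/V(t) ⇒ ln(m/m₀) = −(Q_out/(Q_in−Q_out)) ln(V/V₀).
m = m₀ (V₀/V)^(Q_out/(Q_in−Q_out)) = 10.10 × (21.99/33.9217)^(1.57625) = 5.10020 g.
C = m/V = 5.10020/33.9217 = 0.150352 g/m³.

0.1504 g/m³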